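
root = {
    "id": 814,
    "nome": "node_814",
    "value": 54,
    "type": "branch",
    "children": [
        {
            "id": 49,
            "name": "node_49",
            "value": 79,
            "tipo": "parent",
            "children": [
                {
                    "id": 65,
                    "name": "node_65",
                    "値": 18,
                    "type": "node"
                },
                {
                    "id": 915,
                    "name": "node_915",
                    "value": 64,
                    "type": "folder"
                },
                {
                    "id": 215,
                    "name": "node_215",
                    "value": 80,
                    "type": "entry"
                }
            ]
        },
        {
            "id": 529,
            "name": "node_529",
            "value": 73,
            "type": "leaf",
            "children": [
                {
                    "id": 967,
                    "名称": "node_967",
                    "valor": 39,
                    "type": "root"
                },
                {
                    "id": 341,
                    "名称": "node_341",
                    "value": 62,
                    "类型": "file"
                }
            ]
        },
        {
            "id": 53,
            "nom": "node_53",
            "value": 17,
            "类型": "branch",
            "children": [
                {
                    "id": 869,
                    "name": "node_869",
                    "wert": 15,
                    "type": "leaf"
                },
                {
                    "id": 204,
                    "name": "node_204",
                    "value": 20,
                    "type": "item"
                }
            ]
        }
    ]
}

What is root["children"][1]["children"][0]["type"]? "root"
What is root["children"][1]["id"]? 529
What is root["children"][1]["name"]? "node_529"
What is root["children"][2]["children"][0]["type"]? "leaf"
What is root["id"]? 814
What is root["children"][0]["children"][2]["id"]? 215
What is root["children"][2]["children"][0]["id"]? 869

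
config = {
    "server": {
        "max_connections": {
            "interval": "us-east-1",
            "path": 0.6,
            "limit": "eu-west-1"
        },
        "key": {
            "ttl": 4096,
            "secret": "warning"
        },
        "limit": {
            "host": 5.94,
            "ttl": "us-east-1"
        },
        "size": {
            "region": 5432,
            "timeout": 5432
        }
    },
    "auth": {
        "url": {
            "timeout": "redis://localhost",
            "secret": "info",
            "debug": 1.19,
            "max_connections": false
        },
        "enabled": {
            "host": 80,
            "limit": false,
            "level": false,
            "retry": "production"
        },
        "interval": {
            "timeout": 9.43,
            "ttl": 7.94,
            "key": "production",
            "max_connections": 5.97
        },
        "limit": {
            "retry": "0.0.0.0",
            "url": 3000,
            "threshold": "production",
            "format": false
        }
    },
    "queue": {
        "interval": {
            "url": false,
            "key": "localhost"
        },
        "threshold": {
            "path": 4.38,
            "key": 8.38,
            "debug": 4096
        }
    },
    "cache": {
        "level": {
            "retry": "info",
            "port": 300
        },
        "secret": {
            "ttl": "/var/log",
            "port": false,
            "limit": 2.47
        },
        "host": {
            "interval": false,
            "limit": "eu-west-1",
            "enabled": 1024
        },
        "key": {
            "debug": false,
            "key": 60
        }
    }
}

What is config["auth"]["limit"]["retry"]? "0.0.0.0"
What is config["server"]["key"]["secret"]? "warning"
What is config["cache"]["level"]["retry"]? "info"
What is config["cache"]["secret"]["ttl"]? "/var/log"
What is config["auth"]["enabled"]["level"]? False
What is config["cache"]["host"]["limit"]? "eu-west-1"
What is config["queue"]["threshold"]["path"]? 4.38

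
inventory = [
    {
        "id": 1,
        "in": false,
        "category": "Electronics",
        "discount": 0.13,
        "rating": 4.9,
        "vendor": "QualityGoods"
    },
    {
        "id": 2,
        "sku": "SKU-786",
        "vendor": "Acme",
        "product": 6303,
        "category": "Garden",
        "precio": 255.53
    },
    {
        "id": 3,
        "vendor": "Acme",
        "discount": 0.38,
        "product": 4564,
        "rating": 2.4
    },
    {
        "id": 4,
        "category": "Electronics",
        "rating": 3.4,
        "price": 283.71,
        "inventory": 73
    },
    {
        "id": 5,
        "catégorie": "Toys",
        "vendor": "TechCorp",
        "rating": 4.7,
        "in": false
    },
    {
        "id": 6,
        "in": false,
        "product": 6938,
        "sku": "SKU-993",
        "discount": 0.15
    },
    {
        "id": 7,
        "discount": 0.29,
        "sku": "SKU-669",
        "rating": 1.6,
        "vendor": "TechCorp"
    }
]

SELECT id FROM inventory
[1, 2, 3, 4, 5, 6, 7]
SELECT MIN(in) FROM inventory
False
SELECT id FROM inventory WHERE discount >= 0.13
[1, 3, 6, 7]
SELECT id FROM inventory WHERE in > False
[]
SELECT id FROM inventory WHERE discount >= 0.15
[3, 6, 7]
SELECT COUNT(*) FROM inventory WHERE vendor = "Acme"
2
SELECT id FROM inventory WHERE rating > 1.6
[1, 3, 4, 5]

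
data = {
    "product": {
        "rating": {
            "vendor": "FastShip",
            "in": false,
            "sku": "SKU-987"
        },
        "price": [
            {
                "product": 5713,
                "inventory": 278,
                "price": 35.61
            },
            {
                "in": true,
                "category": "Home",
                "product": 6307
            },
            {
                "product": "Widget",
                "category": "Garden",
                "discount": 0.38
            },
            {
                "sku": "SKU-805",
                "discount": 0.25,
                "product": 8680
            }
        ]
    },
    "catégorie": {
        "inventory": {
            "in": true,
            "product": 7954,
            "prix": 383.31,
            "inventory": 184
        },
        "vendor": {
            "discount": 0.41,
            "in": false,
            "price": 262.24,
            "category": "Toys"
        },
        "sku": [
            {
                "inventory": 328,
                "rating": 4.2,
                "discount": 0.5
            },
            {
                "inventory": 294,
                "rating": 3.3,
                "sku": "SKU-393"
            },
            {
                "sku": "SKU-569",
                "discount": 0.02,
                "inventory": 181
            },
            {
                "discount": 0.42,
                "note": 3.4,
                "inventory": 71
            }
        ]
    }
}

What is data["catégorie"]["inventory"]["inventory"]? 184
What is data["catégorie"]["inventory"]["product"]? 7954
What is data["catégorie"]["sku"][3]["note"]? 3.4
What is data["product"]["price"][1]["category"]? "Home"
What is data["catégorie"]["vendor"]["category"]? "Toys"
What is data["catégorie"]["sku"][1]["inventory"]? 294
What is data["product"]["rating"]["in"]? False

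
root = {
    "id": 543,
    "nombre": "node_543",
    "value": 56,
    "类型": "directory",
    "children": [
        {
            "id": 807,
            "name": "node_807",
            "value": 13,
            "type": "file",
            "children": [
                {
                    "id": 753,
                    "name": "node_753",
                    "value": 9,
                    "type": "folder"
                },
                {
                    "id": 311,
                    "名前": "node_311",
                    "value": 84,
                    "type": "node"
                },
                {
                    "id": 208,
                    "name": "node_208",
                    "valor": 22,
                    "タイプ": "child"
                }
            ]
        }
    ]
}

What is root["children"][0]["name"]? "node_807"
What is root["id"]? 543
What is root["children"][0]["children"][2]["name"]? "node_208"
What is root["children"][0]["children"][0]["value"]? 9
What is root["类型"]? "directory"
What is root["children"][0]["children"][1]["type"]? "node"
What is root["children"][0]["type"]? "file"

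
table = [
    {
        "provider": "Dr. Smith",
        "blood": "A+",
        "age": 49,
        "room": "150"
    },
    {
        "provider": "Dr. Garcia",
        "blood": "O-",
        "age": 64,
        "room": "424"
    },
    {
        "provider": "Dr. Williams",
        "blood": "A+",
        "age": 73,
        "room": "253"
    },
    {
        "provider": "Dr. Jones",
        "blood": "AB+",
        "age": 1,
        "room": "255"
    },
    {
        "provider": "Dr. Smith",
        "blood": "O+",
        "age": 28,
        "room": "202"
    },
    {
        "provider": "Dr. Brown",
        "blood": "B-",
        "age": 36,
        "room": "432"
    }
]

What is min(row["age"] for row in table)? 1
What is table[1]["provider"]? "Dr. Garcia"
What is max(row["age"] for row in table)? 73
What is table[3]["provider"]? "Dr. Jones"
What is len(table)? 6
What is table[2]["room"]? "253"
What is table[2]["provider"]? "Dr. Williams"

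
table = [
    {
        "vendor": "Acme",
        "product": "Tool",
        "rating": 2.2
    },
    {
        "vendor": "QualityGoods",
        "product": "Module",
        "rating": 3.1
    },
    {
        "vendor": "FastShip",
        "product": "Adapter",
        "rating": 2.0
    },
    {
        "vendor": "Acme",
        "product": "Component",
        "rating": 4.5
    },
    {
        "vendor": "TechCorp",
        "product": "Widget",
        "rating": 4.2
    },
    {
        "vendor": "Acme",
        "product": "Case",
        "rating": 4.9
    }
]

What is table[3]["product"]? "Component"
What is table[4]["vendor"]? "TechCorp"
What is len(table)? 6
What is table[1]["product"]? "Module"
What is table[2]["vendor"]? "FastShip"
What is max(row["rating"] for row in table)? 4.9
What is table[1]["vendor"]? "QualityGoods"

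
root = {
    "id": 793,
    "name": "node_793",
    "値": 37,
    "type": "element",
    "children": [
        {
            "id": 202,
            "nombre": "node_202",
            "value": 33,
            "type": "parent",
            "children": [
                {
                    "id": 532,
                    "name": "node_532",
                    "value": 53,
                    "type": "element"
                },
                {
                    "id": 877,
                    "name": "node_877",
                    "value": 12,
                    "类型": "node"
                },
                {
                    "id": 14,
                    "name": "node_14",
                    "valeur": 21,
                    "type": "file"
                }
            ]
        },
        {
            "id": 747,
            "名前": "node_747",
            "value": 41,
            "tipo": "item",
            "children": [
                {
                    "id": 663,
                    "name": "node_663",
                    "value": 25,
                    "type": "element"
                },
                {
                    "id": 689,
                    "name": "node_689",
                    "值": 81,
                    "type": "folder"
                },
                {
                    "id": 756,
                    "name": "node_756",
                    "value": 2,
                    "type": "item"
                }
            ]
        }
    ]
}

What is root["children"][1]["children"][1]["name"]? "node_689"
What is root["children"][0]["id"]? 202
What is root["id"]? 793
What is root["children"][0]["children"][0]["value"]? 53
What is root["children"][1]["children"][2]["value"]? 2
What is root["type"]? "element"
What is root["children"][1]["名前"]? "node_747"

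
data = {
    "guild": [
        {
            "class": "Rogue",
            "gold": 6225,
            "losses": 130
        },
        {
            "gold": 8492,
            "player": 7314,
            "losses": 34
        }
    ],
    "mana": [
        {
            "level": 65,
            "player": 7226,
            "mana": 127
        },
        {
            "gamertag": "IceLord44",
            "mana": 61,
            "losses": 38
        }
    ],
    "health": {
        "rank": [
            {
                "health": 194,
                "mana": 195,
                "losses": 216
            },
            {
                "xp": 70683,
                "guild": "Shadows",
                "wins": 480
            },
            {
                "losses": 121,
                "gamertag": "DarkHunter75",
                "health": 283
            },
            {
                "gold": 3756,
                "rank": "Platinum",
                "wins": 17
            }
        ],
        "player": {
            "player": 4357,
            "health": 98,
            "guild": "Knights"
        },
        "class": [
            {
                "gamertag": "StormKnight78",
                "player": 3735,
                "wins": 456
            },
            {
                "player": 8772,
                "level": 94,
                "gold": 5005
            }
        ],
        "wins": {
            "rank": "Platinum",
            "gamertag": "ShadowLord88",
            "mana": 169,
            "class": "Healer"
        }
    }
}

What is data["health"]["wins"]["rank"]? "Platinum"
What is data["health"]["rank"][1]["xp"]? 70683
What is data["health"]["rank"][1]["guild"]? "Shadows"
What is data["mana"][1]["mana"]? 61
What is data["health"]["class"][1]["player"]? 8772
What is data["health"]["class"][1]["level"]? 94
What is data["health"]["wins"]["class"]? "Healer"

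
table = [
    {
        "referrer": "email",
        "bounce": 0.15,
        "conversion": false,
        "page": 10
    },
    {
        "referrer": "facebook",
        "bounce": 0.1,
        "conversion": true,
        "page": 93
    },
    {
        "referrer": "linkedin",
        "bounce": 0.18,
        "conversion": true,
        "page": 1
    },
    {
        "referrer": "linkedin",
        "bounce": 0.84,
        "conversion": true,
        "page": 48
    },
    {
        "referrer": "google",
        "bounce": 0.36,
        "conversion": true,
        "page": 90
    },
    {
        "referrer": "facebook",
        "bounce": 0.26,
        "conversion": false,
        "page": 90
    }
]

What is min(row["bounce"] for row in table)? 0.1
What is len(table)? 6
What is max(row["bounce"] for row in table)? 0.84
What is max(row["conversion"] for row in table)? True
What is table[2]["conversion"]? True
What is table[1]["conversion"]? True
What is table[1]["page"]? 93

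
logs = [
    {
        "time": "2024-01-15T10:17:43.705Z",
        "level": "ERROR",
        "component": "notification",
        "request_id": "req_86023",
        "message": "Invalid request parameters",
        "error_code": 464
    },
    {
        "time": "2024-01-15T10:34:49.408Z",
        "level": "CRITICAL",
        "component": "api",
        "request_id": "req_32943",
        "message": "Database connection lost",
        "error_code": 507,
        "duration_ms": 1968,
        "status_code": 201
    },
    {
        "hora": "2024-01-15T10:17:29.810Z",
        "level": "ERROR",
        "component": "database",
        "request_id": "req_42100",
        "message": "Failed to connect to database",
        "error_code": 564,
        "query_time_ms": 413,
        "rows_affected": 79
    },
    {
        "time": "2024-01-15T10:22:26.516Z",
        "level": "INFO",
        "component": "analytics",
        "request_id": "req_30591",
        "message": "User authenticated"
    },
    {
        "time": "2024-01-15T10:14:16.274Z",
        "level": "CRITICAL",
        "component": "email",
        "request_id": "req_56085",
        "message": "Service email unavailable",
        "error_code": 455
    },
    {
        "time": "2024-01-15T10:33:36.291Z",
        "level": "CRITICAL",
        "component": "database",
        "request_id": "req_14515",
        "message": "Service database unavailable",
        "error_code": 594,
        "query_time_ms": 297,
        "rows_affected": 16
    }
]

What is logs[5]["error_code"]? 594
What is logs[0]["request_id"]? "req_86023"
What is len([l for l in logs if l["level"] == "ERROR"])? 2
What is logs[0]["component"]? "notification"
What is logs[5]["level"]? "CRITICAL"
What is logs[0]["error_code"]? 464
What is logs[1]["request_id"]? "req_32943"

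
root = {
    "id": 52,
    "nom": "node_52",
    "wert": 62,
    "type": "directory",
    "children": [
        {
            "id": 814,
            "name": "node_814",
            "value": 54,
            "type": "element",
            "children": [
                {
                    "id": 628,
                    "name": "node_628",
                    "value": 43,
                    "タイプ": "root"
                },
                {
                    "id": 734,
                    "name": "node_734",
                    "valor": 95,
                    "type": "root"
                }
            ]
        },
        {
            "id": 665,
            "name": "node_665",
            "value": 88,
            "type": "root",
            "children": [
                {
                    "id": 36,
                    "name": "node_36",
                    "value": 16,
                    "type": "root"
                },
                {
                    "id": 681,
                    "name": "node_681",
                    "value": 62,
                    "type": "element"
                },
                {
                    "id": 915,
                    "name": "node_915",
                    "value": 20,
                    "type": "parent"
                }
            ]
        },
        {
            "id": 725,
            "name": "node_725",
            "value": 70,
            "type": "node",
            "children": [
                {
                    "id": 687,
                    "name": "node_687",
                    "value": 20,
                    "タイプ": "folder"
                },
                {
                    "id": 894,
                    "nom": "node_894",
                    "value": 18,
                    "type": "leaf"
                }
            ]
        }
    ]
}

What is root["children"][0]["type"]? "element"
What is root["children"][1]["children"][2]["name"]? "node_915"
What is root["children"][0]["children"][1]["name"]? "node_734"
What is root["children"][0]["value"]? 54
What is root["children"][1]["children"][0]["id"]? 36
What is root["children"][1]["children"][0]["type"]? "root"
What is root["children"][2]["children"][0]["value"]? 20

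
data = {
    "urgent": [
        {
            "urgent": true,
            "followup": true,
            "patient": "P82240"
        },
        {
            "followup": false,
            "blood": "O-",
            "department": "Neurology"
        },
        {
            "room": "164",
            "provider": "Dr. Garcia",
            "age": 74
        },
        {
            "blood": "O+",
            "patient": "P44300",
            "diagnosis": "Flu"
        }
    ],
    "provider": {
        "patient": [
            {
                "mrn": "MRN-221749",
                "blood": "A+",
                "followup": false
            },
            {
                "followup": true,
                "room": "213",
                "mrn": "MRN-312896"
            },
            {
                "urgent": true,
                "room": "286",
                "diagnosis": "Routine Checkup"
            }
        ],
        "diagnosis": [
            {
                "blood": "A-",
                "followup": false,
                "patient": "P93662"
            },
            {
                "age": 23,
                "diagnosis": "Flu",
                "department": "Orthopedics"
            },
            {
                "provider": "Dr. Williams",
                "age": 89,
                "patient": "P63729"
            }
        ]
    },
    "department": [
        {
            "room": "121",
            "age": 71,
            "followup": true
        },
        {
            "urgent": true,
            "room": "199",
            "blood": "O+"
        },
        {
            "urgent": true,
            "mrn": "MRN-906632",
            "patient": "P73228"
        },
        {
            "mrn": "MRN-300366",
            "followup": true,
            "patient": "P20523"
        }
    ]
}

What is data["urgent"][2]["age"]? 74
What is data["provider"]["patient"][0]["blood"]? "A+"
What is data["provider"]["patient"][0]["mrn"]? "MRN-221749"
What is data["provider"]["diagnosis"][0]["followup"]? False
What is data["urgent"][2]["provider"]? "Dr. Garcia"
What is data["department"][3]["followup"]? True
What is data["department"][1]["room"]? "199"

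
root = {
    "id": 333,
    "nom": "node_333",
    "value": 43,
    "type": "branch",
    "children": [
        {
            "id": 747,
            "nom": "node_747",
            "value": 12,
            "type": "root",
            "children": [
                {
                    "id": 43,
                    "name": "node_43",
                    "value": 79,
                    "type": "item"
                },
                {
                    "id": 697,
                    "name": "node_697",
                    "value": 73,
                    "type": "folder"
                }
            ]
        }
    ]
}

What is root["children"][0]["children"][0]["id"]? 43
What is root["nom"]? "node_333"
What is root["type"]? "branch"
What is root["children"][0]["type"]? "root"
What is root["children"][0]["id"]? 747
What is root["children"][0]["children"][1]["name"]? "node_697"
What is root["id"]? 333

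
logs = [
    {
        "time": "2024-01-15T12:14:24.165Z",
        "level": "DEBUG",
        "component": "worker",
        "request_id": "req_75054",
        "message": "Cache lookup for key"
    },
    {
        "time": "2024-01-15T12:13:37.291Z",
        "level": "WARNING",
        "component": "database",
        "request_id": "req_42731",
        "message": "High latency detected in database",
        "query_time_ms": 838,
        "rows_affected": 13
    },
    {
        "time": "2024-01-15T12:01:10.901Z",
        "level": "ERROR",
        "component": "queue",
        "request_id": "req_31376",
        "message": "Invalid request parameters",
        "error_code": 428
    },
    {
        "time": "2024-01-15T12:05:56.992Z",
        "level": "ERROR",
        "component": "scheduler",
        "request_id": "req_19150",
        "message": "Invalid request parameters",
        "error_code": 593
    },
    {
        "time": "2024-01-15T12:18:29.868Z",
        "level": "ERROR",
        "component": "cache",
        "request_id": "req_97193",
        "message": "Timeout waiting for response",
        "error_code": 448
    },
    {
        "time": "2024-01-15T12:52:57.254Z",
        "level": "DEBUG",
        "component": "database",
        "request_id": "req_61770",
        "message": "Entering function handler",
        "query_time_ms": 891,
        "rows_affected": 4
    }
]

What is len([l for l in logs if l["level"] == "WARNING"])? 1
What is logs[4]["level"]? "ERROR"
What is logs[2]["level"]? "ERROR"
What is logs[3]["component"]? "scheduler"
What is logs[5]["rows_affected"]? 4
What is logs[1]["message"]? "High latency detected in database"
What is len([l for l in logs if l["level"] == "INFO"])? 0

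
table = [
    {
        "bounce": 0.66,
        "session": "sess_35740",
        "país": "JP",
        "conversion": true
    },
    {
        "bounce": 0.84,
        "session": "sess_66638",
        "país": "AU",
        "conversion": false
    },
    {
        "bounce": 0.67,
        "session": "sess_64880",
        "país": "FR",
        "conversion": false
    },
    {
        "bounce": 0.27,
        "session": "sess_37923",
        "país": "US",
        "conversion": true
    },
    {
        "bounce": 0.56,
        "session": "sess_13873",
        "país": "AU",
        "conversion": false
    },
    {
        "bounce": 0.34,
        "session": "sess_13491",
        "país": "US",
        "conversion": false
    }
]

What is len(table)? 6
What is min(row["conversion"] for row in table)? False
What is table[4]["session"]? "sess_13873"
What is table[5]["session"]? "sess_13491"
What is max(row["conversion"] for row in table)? True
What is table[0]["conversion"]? True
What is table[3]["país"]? "US"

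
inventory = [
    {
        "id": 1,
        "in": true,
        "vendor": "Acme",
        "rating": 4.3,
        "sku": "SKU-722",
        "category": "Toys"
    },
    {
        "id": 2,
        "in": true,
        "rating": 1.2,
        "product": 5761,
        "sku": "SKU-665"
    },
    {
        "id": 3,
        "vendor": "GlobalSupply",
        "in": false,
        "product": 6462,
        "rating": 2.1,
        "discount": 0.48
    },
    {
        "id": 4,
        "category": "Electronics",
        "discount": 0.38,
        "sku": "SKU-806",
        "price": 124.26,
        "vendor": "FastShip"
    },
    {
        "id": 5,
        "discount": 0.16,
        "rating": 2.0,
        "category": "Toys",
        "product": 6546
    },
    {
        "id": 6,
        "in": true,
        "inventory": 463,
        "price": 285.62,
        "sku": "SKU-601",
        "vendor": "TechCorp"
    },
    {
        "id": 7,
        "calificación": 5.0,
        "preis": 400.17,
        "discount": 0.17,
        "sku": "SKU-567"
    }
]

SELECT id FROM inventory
[1, 2, 3, 4, 5, 6, 7]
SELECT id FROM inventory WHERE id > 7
[]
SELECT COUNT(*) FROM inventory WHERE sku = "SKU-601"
1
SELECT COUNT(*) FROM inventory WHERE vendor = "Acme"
1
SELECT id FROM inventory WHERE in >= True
[1, 2, 6]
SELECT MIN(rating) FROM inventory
1.2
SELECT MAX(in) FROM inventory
True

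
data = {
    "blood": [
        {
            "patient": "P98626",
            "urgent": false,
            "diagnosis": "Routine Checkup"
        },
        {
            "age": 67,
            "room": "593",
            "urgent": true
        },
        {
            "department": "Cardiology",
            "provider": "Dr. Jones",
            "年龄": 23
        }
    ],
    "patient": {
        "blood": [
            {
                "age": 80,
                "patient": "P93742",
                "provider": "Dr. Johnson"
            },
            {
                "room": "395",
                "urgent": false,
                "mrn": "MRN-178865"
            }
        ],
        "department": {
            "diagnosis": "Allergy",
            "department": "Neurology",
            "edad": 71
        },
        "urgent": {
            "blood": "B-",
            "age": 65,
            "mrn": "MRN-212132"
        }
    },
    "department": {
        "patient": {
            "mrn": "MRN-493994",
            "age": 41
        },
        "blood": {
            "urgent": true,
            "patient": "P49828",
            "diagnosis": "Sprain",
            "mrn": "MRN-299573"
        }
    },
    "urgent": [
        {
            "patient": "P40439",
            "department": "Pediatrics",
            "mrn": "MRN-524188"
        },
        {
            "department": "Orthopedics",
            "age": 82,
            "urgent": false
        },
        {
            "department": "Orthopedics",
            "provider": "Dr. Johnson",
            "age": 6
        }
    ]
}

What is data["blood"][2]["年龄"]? 23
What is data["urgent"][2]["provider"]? "Dr. Johnson"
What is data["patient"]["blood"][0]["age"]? 80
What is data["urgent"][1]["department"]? "Orthopedics"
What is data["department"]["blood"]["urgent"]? True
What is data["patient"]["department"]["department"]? "Neurology"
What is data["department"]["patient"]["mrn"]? "MRN-493994"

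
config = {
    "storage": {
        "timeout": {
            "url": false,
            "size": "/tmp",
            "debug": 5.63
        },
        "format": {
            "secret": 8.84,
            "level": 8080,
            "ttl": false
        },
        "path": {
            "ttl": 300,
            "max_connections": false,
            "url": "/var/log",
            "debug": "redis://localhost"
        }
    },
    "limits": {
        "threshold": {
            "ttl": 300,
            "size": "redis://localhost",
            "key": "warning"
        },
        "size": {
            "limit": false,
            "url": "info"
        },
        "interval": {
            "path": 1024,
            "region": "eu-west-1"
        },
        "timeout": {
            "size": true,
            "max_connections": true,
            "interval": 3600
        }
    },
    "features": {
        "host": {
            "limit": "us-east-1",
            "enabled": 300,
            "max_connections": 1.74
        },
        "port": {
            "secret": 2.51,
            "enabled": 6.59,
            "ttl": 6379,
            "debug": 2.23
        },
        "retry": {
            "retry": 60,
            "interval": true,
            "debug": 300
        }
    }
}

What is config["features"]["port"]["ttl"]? 6379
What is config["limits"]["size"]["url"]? "info"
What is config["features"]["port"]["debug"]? 2.23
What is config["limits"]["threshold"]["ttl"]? 300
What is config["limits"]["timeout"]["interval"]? 3600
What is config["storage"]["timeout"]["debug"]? 5.63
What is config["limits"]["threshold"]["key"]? "warning"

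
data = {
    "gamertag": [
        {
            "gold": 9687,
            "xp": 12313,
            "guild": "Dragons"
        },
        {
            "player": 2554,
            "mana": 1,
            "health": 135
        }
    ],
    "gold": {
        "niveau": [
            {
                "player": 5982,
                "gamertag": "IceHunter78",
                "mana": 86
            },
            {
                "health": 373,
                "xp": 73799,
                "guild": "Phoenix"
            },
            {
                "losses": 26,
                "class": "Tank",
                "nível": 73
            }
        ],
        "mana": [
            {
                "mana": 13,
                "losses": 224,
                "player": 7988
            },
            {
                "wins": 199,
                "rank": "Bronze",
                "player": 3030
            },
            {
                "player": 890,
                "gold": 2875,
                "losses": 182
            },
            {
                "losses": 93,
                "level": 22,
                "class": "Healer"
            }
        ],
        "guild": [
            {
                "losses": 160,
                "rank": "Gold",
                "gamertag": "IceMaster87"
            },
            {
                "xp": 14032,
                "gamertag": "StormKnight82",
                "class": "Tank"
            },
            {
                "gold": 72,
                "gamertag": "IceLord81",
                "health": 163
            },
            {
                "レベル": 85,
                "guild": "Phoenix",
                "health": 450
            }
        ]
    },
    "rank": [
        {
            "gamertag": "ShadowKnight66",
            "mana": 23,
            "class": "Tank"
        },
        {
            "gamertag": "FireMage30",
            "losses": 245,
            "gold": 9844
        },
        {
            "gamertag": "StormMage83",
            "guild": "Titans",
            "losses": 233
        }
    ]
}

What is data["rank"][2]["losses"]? 233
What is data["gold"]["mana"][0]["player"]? 7988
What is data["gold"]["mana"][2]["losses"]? 182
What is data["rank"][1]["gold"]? 9844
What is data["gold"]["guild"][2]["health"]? 163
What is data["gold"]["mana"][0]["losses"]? 224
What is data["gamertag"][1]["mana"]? 1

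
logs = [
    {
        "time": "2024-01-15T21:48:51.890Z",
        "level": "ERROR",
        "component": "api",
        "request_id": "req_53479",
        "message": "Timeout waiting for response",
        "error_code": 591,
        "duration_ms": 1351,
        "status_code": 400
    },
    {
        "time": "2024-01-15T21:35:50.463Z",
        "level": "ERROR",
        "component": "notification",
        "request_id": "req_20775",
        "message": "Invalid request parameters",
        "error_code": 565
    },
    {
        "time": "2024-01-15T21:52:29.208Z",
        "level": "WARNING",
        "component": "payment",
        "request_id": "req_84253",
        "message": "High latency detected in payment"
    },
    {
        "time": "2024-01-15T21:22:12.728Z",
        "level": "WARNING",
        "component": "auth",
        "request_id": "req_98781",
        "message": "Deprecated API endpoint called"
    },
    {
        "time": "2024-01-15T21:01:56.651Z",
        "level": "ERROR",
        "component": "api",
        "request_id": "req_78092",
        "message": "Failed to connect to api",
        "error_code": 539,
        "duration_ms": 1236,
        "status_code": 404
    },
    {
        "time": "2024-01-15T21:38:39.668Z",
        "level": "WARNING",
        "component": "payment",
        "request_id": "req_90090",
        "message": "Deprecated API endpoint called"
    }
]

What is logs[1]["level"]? "ERROR"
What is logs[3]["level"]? "WARNING"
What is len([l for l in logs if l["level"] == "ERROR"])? 3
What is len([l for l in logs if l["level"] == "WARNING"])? 3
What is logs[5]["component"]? "payment"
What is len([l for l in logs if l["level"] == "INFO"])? 0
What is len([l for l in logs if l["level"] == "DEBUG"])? 0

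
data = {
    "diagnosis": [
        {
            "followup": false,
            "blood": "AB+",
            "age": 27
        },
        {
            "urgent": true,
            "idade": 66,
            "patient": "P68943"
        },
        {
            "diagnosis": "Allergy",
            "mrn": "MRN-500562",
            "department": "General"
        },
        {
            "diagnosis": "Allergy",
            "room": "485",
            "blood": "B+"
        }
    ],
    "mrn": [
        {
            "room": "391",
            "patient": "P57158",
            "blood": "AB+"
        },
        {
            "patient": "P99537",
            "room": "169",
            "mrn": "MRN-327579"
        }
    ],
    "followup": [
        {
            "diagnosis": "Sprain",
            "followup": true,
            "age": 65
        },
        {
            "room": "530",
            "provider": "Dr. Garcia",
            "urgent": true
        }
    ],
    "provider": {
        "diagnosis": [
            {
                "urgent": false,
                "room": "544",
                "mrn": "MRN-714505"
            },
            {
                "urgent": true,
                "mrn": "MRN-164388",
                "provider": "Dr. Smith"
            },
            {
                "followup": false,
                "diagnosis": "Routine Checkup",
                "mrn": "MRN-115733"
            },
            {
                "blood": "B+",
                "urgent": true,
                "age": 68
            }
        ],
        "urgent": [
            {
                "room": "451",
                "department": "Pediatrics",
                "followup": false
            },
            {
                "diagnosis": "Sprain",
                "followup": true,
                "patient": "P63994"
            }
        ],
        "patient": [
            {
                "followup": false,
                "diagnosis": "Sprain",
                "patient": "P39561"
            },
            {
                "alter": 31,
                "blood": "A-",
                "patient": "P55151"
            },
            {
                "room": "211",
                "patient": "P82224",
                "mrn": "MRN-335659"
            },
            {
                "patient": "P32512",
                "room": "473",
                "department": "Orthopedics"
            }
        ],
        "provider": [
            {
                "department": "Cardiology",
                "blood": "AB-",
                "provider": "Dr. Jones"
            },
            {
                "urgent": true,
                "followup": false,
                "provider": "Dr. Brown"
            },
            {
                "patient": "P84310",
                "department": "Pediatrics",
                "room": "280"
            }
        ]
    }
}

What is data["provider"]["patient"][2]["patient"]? "P82224"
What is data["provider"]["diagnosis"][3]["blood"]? "B+"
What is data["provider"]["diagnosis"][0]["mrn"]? "MRN-714505"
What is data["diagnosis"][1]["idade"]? 66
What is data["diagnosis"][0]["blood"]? "AB+"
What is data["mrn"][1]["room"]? "169"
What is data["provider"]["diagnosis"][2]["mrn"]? "MRN-115733"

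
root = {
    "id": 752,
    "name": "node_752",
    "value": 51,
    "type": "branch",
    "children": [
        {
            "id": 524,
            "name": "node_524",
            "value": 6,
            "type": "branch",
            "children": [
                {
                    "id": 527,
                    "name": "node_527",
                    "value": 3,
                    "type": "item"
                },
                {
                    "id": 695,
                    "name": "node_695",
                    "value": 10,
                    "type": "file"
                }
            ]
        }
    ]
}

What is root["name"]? "node_752"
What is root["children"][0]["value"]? 6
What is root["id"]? 752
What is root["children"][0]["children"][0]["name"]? "node_527"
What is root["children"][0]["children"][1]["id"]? 695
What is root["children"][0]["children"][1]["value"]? 10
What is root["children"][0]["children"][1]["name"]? "node_695"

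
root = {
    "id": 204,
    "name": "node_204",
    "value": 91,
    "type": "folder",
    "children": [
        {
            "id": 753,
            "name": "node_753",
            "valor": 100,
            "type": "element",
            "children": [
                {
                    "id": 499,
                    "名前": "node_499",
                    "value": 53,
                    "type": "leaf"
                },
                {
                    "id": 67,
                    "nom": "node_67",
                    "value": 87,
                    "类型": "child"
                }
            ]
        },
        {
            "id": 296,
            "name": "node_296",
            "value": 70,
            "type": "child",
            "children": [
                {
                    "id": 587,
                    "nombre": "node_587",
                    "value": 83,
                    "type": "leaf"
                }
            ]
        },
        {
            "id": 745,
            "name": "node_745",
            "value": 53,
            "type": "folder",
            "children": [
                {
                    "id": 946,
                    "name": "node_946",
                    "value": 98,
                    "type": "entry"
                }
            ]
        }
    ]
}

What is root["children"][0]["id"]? 753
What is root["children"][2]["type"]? "folder"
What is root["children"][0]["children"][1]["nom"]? "node_67"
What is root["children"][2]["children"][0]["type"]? "entry"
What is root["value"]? 91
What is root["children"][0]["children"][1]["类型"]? "child"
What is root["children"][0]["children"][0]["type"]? "leaf"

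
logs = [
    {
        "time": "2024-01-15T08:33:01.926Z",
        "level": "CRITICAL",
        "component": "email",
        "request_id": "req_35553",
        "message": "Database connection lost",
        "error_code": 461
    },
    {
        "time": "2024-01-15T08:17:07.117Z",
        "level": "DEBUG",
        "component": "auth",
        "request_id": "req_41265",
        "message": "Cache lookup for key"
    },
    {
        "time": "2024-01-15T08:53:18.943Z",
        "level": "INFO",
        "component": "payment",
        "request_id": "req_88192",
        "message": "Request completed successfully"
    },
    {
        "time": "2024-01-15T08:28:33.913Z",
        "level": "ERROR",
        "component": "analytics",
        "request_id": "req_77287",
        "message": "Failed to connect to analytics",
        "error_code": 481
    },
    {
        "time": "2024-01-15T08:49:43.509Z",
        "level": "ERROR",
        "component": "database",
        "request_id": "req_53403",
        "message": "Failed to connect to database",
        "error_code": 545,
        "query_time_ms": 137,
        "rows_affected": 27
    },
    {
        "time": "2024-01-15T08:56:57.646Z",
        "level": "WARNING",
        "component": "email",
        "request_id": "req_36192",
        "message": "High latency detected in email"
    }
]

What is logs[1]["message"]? "Cache lookup for key"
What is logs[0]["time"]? "2024-01-15T08:33:01.926Z"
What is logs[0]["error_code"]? 461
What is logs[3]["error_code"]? 481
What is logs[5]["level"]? "WARNING"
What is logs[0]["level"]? "CRITICAL"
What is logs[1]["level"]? "DEBUG"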